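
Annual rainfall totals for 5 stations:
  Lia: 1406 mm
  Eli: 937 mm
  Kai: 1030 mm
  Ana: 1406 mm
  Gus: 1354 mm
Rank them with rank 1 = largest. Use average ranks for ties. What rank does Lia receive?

1.5

Sorted (descending): 1406, 1406, 1354, 1030, 937
The 2 values of 1406 occupy positions 1–2 → average rank (1+2)/2 = 1.5.
Lia has value 1406 mm → rank 1.5.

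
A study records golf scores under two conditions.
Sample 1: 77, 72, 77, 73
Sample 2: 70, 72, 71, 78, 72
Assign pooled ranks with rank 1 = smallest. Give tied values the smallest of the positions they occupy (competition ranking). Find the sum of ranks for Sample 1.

23

Sorted (ascending): 70, 71, 72, 72, 72, 73, 77, 77, 78
The 3 values of 72 occupy positions 3–5 → each gets rank 3.
The 2 values of 77 occupy positions 7–8 → each gets rank 7.
Sample 1 values → pooled ranks: 77→7, 72→3, 77→7, 73→6
Rank sum = 7 + 3 + 7 + 6 = 23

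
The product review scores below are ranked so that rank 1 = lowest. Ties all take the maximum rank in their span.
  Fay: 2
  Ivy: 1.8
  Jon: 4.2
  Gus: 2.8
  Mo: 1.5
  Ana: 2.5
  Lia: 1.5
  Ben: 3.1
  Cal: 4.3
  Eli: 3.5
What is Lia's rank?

Sorted (ascending): 1.5, 1.5, 1.8, 2, 2.5, 2.8, 3.1, 3.5, 4.2, 4.3
The 2 values of 1.5 occupy positions 1–2 → each gets rank 2.
Lia has value 1.5 → rank 2.

2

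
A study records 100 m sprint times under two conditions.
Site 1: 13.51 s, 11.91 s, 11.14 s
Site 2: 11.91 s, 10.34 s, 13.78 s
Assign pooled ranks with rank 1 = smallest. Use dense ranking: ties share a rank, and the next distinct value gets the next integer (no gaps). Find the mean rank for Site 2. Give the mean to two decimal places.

Sorted (ascending): 10.34, 11.14, 11.91, 11.91, 13.51, 13.78
The 2 values of 11.91 share dense rank 3.
Remaining distinct values take the next consecutive integers.
Site 2 values → pooled ranks: 11.91→3, 10.34→1, 13.78→5
Mean rank = (3 + 1 + 5) / 3 = 3.00

3.00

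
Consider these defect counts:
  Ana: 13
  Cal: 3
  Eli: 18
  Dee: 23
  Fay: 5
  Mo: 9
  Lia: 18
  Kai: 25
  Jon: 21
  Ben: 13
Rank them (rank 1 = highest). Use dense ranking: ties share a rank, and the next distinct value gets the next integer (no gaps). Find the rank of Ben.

5

Sorted (descending): 25, 23, 21, 18, 18, 13, 13, 9, 5, 3
The 2 values of 18 share dense rank 4.
The 2 values of 13 share dense rank 5.
Remaining distinct values take the next consecutive integers.
Ben has value 13 → rank 5.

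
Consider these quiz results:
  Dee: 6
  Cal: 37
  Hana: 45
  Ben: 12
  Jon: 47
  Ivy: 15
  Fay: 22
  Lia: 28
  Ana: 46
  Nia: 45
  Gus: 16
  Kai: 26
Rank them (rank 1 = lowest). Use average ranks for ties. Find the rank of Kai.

6

Sorted (ascending): 6, 12, 15, 16, 22, 26, 28, 37, 45, 45, 46, 47
The 2 values of 45 occupy positions 9–10 → average rank (9+10)/2 = 9.5.
Kai has value 26 → rank 6.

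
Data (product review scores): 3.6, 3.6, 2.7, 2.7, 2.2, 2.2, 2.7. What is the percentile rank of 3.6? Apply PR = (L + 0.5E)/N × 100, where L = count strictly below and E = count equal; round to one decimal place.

N = 7.
Strictly below 3.6: 5. Equal to 3.6: 2.
PR = (5 + 0.5·2)/7 × 100 = 85.7

85.7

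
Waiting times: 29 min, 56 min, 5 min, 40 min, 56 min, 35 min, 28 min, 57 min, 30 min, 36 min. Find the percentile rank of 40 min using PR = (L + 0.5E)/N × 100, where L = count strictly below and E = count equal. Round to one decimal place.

65.0

N = 10.
Strictly below 40: 6. Equal to 40: 1.
PR = (6 + 0.5·1)/10 × 100 = 65.0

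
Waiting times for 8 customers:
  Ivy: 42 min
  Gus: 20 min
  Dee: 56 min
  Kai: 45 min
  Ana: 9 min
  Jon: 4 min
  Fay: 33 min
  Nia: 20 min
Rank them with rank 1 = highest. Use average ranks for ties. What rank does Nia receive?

Sorted (descending): 56, 45, 42, 33, 20, 20, 9, 4
The 2 values of 20 occupy positions 5–6 → average rank (5+6)/2 = 5.5.
Nia has value 20 min → rank 5.5.

5.5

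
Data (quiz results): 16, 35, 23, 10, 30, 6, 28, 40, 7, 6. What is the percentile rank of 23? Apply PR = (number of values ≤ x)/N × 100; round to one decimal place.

60.0

N = 10.
Strictly below 23: 5. Equal to 23: 1.
PR = 6/10 × 100 = 60.0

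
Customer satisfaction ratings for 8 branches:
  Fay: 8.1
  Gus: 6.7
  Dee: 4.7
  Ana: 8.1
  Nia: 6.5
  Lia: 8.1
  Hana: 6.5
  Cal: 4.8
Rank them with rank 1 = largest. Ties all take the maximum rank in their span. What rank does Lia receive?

3

Sorted (descending): 8.1, 8.1, 8.1, 6.7, 6.5, 6.5, 4.8, 4.7
The 3 values of 8.1 occupy positions 1–3 → each gets rank 3.
The 2 values of 6.5 occupy positions 5–6 → each gets rank 6.
Lia has value 8.1 → rank 3.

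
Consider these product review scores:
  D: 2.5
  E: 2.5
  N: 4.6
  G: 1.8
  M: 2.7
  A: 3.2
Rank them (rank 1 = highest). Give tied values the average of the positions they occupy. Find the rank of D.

Sorted (descending): 4.6, 3.2, 2.7, 2.5, 2.5, 1.8
The 2 values of 2.5 occupy positions 4–5 → average rank (4+5)/2 = 4.5.
D has value 2.5 → rank 4.5.

4.5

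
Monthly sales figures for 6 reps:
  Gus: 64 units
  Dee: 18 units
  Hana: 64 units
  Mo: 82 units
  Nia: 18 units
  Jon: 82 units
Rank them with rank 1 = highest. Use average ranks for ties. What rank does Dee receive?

5.5

Sorted (descending): 82, 82, 64, 64, 18, 18
The 2 values of 82 occupy positions 1–2 → average rank (1+2)/2 = 1.5.
The 2 values of 64 occupy positions 3–4 → average rank (3+4)/2 = 3.5.
The 2 values of 18 occupy positions 5–6 → average rank (5+6)/2 = 5.5.
Dee has value 18 units → rank 5.5.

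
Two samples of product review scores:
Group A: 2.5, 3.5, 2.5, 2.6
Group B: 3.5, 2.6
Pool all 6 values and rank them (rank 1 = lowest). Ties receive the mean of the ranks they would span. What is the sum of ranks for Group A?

Sorted (ascending): 2.5, 2.5, 2.6, 2.6, 3.5, 3.5
The 2 values of 2.5 occupy positions 1–2 → average rank (1+2)/2 = 1.5.
The 2 values of 2.6 occupy positions 3–4 → average rank (3+4)/2 = 3.5.
The 2 values of 3.5 occupy positions 5–6 → average rank (5+6)/2 = 5.5.
Group A values → pooled ranks: 2.5→1.5, 3.5→5.5, 2.5→1.5, 2.6→3.5
Rank sum = 1.5 + 5.5 + 1.5 + 3.5 = 12

12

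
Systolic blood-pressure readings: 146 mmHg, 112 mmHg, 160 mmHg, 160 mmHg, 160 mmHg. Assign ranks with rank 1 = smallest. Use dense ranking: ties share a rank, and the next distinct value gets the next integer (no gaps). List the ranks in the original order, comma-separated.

2, 1, 3, 3, 3

Sorted (ascending): 112, 146, 160, 160, 160
The 3 values of 160 share dense rank 3.
Remaining distinct values take the next consecutive integers.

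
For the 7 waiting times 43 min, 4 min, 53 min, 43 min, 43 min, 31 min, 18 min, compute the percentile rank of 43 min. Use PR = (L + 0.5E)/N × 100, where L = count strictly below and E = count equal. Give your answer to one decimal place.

N = 7.
Strictly below 43: 3. Equal to 43: 3.
PR = (3 + 0.5·3)/7 × 100 = 64.3

64.3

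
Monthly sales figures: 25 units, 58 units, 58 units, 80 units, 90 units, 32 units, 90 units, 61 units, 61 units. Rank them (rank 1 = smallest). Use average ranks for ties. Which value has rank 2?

32

Sorted (ascending): 25, 32, 58, 58, 61, 61, 80, 90, 90
The 2 values of 58 occupy positions 3–4 → average rank (3+4)/2 = 3.5.
The 2 values of 61 occupy positions 5–6 → average rank (5+6)/2 = 5.5.
The 2 values of 90 occupy positions 8–9 → average rank (8+9)/2 = 8.5.
Rank 2 → value 32.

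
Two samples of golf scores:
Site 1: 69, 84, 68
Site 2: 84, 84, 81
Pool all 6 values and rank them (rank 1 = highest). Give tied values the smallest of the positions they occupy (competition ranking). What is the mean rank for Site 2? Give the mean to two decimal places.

Sorted (descending): 84, 84, 84, 81, 69, 68
The 3 values of 84 occupy positions 1–3 → each gets rank 1.
Site 2 values → pooled ranks: 84→1, 84→1, 81→4
Mean rank = (1 + 1 + 4) / 3 = 2.00

2.00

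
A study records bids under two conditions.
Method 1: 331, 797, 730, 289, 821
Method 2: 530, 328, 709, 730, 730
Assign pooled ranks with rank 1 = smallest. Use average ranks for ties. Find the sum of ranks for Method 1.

30

Sorted (ascending): 289, 328, 331, 530, 709, 730, 730, 730, 797, 821
The 3 values of 730 occupy positions 6–8 → average rank 7.
Method 1 values → pooled ranks: 331→3, 797→9, 730→7, 289→1, 821→10
Rank sum = 3 + 9 + 7 + 1 + 10 = 30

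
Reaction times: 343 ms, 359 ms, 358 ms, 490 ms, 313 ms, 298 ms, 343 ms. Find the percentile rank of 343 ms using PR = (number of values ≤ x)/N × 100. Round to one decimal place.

N = 7.
Strictly below 343: 2. Equal to 343: 2.
PR = 4/7 × 100 = 57.1

57.1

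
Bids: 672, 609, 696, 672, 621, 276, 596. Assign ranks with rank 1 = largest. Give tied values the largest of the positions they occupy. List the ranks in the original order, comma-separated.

3, 5, 1, 3, 4, 7, 6

Sorted (descending): 696, 672, 672, 621, 609, 596, 276
The 2 values of 672 occupy positions 2–3 → each gets rank 3.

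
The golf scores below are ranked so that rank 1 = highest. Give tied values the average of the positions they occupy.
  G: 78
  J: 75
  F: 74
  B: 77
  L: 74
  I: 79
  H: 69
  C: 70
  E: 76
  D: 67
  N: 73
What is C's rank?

9

Sorted (descending): 79, 78, 77, 76, 75, 74, 74, 73, 70, 69, 67
The 2 values of 74 occupy positions 6–7 → average rank (6+7)/2 = 6.5.
C has value 70 → rank 9.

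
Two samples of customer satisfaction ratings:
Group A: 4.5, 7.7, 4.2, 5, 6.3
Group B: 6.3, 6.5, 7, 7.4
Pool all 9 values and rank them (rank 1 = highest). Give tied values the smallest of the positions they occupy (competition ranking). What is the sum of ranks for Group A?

Sorted (descending): 7.7, 7.4, 7, 6.5, 6.3, 6.3, 5, 4.5, 4.2
The 2 values of 6.3 occupy positions 5–6 → each gets rank 5.
Group A values → pooled ranks: 4.5→8, 7.7→1, 4.2→9, 5→7, 6.3→5
Rank sum = 8 + 1 + 9 + 7 + 5 = 30

30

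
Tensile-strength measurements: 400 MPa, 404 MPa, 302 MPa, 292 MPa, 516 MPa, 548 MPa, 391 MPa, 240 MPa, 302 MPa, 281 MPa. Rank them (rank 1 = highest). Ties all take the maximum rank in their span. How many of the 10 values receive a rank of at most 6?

Sorted (descending): 548, 516, 404, 400, 391, 302, 302, 292, 281, 240
The 2 values of 302 occupy positions 6–7 → each gets rank 7.
Ranks ≤ 6: {1, 2, 3, 4, 5} → 5 values.

5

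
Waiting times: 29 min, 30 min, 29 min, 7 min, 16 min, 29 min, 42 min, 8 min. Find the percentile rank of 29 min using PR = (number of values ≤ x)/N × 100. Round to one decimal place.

75.0

N = 8.
Strictly below 29: 3. Equal to 29: 3.
PR = 6/8 × 100 = 75.0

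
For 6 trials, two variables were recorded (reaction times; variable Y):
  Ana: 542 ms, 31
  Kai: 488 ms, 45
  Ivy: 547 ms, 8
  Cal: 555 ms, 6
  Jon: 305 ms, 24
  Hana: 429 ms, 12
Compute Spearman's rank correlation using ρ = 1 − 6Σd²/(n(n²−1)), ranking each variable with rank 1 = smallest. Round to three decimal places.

Ranks of variable 1: 4, 3, 5, 6, 1, 2
Ranks of variable 2: 5, 6, 2, 1, 4, 3
d = r₁ − r₂: -1, -3, 3, 5, -3, -1
d²: 1, 9, 9, 25, 9, 1; Σd² = 54
ρ = 1 − 6·54/(6·35) = 1 − 324/210 = -0.543

-0.543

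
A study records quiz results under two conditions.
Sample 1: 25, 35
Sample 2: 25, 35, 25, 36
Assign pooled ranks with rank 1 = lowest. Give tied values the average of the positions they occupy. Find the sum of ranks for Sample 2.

14.5

Sorted (ascending): 25, 25, 25, 35, 35, 36
The 3 values of 25 occupy positions 1–3 → average rank 2.
The 2 values of 35 occupy positions 4–5 → average rank (4+5)/2 = 4.5.
Sample 2 values → pooled ranks: 25→2, 35→4.5, 25→2, 36→6
Rank sum = 2 + 4.5 + 2 + 6 = 14.5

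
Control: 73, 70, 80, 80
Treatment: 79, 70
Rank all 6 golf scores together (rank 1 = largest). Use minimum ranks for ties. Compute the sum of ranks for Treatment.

8

Sorted (descending): 80, 80, 79, 73, 70, 70
The 2 values of 80 occupy positions 1–2 → each gets rank 1.
The 2 values of 70 occupy positions 5–6 → each gets rank 5.
Treatment values → pooled ranks: 79→3, 70→5
Rank sum = 3 + 5 = 8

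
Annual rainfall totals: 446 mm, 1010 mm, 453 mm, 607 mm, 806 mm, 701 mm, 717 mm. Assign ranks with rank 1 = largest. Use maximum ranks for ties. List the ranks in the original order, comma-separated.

Sorted (descending): 1010, 806, 717, 701, 607, 453, 446
No ties — each value takes its position as its rank.

7, 1, 6, 5, 2, 4, 3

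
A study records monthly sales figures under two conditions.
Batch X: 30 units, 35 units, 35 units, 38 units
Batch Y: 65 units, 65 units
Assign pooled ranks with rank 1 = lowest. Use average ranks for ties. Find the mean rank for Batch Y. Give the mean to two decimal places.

Sorted (ascending): 30, 35, 35, 38, 65, 65
The 2 values of 35 occupy positions 2–3 → average rank (2+3)/2 = 2.5.
The 2 values of 65 occupy positions 5–6 → average rank (5+6)/2 = 5.5.
Batch Y values → pooled ranks: 65→5.5, 65→5.5
Mean rank = (5.5 + 5.5) / 2 = 5.50

5.50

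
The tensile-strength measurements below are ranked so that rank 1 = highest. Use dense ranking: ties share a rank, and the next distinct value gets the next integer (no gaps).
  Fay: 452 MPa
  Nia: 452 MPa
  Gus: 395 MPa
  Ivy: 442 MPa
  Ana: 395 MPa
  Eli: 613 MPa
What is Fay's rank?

2

Sorted (descending): 613, 452, 452, 442, 395, 395
The 2 values of 452 share dense rank 2.
The 2 values of 395 share dense rank 4.
Remaining distinct values take the next consecutive integers.
Fay has value 452 MPa → rank 2.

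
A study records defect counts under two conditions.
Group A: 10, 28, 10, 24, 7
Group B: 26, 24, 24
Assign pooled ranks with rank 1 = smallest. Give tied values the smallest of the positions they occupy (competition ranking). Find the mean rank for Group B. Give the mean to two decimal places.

Sorted (ascending): 7, 10, 10, 24, 24, 24, 26, 28
The 2 values of 10 occupy positions 2–3 → each gets rank 2.
The 3 values of 24 occupy positions 4–6 → each gets rank 4.
Group B values → pooled ranks: 26→7, 24→4, 24→4
Mean rank = (7 + 4 + 4) / 3 = 5.00

5.00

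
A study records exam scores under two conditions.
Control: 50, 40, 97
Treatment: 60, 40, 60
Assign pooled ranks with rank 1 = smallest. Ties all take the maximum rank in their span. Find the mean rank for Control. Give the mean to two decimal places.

3.67

Sorted (ascending): 40, 40, 50, 60, 60, 97
The 2 values of 40 occupy positions 1–2 → each gets rank 2.
The 2 values of 60 occupy positions 4–5 → each gets rank 5.
Control values → pooled ranks: 50→3, 40→2, 97→6
Mean rank = (3 + 2 + 6) / 3 = 3.67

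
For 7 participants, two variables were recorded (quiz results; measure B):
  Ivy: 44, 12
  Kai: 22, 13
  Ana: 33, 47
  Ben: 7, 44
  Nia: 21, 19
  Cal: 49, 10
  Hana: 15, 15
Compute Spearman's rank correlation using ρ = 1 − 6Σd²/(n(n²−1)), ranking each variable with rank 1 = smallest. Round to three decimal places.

Ranks of variable 1: 6, 4, 5, 1, 3, 7, 2
Ranks of variable 2: 2, 3, 7, 6, 5, 1, 4
d = r₁ − r₂: 4, 1, -2, -5, -2, 6, -2
d²: 16, 1, 4, 25, 4, 36, 4; Σd² = 90
ρ = 1 − 6·90/(7·48) = 1 − 540/336 = -0.607

-0.607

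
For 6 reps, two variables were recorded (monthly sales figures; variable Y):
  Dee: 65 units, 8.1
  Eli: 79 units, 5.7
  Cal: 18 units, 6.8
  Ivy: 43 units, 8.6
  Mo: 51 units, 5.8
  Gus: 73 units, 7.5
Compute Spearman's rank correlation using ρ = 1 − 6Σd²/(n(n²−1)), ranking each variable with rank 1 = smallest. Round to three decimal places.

Ranks of variable 1: 4, 6, 1, 2, 3, 5
Ranks of variable 2: 5, 1, 3, 6, 2, 4
d = r₁ − r₂: -1, 5, -2, -4, 1, 1
d²: 1, 25, 4, 16, 1, 1; Σd² = 48
ρ = 1 − 6·48/(6·35) = 1 − 288/210 = -0.371

-0.371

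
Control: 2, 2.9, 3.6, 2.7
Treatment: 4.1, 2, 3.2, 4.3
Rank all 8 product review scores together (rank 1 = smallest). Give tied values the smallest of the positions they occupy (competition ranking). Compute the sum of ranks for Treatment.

21

Sorted (ascending): 2, 2, 2.7, 2.9, 3.2, 3.6, 4.1, 4.3
The 2 values of 2 occupy positions 1–2 → each gets rank 1.
Treatment values → pooled ranks: 4.1→7, 2→1, 3.2→5, 4.3→8
Rank sum = 7 + 1 + 5 + 8 = 21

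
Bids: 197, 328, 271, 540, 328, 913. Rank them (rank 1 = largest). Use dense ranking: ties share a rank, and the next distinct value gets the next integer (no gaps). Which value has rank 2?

Sorted (descending): 913, 540, 328, 328, 271, 197
The 2 values of 328 share dense rank 3.
Remaining distinct values take the next consecutive integers.
Rank 2 → value 540.

540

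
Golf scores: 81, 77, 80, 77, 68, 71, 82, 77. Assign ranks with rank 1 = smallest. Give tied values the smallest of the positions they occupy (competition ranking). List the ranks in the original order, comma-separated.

Sorted (ascending): 68, 71, 77, 77, 77, 80, 81, 82
The 3 values of 77 occupy positions 3–5 → each gets rank 3.

7, 3, 6, 3, 1, 2, 8, 3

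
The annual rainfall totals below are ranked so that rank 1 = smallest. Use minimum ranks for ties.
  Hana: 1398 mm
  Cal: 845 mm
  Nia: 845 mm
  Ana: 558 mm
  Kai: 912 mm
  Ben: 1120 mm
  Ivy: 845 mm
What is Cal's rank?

Sorted (ascending): 558, 845, 845, 845, 912, 1120, 1398
The 3 values of 845 occupy positions 2–4 → each gets rank 2.
Cal has value 845 mm → rank 2.

2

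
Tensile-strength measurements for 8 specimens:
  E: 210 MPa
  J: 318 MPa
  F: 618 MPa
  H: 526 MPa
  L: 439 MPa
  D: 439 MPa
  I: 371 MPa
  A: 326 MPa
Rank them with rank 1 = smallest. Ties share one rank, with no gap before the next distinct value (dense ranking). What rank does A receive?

Sorted (ascending): 210, 318, 326, 371, 439, 439, 526, 618
The 2 values of 439 share dense rank 5.
Remaining distinct values take the next consecutive integers.
A has value 326 MPa → rank 3.

3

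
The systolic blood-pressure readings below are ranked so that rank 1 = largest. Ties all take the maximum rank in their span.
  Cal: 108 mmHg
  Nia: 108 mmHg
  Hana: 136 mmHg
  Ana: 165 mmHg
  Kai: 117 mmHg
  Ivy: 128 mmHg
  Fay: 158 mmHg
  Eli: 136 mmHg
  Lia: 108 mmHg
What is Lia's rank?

9

Sorted (descending): 165, 158, 136, 136, 128, 117, 108, 108, 108
The 2 values of 136 occupy positions 3–4 → each gets rank 4.
The 3 values of 108 occupy positions 7–9 → each gets rank 9.
Lia has value 108 mmHg → rank 9.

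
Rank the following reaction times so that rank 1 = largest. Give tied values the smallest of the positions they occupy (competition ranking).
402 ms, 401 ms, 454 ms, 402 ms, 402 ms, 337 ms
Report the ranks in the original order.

Sorted (descending): 454, 402, 402, 402, 401, 337
The 3 values of 402 occupy positions 2–4 → each gets rank 2.

2, 5, 1, 2, 2, 6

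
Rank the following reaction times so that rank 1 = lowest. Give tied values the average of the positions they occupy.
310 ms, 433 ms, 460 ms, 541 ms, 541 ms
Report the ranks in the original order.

1, 2, 3, 4.5, 4.5

Sorted (ascending): 310, 433, 460, 541, 541
The 2 values of 541 occupy positions 4–5 → average rank (4+5)/2 = 4.5.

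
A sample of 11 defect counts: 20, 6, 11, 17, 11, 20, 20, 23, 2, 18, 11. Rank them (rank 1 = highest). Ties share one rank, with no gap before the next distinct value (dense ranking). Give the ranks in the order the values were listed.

2, 6, 5, 4, 5, 2, 2, 1, 7, 3, 5

Sorted (descending): 23, 20, 20, 20, 18, 17, 11, 11, 11, 6, 2
The 3 values of 20 share dense rank 2.
The 3 values of 11 share dense rank 5.
Remaining distinct values take the next consecutive integers.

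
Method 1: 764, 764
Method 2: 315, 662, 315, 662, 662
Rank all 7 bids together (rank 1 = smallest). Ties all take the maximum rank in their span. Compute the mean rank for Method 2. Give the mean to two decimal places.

Sorted (ascending): 315, 315, 662, 662, 662, 764, 764
The 2 values of 315 occupy positions 1–2 → each gets rank 2.
The 3 values of 662 occupy positions 3–5 → each gets rank 5.
The 2 values of 764 occupy positions 6–7 → each gets rank 7.
Method 2 values → pooled ranks: 315→2, 662→5, 315→2, 662→5, 662→5
Mean rank = (2 + 5 + 2 + 5 + 5) / 5 = 3.80

3.80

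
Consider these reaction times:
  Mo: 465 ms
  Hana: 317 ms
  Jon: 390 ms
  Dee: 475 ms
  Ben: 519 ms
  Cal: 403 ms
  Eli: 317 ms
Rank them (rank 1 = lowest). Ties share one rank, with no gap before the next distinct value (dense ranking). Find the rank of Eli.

Sorted (ascending): 317, 317, 390, 403, 465, 475, 519
The 2 values of 317 share dense rank 1.
Remaining distinct values take the next consecutive integers.
Eli has value 317 ms → rank 1.

1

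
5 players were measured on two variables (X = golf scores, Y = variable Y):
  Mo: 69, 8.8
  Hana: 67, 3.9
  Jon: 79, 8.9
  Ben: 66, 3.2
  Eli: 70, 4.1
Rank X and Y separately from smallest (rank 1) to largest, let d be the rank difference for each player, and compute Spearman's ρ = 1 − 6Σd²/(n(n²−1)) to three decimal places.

Ranks of variable 1: 3, 2, 5, 1, 4
Ranks of variable 2: 4, 2, 5, 1, 3
d = r₁ − r₂: -1, 0, 0, 0, 1
d²: 1, 0, 0, 0, 1; Σd² = 2
ρ = 1 − 6·2/(5·24) = 1 − 12/120 = 0.900

0.900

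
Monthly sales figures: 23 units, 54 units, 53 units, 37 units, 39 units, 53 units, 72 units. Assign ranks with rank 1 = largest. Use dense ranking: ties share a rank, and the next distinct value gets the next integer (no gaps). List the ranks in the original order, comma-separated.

Sorted (descending): 72, 54, 53, 53, 39, 37, 23
The 2 values of 53 share dense rank 3.
Remaining distinct values take the next consecutive integers.

6, 2, 3, 5, 4, 3, 1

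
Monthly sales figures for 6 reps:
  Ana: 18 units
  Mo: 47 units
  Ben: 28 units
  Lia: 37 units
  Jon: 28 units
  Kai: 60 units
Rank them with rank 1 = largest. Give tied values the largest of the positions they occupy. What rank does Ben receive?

5

Sorted (descending): 60, 47, 37, 28, 28, 18
The 2 values of 28 occupy positions 4–5 → each gets rank 5.
Ben has value 28 units → rank 5.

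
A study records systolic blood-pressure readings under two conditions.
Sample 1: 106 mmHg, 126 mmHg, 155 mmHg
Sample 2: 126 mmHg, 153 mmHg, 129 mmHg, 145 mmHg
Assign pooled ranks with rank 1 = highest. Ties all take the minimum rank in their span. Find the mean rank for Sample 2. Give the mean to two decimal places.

Sorted (descending): 155, 153, 145, 129, 126, 126, 106
The 2 values of 126 occupy positions 5–6 → each gets rank 5.
Sample 2 values → pooled ranks: 126→5, 153→2, 129→4, 145→3
Mean rank = (5 + 2 + 4 + 3) / 4 = 3.50

3.50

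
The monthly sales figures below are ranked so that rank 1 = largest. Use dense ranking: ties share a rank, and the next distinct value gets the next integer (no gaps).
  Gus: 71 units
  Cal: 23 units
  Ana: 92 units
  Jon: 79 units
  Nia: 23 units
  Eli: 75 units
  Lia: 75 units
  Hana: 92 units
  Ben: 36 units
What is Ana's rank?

1

Sorted (descending): 92, 92, 79, 75, 75, 71, 36, 23, 23
The 2 values of 92 share dense rank 1.
The 2 values of 75 share dense rank 3.
The 2 values of 23 share dense rank 6.
Remaining distinct values take the next consecutive integers.
Ana has value 92 units → rank 1.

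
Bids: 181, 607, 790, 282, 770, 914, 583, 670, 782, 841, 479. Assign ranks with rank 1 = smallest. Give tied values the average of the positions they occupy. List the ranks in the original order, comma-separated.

1, 5, 9, 2, 7, 11, 4, 6, 8, 10, 3

Sorted (ascending): 181, 282, 479, 583, 607, 670, 770, 782, 790, 841, 914
No ties — each value takes its position as its rank.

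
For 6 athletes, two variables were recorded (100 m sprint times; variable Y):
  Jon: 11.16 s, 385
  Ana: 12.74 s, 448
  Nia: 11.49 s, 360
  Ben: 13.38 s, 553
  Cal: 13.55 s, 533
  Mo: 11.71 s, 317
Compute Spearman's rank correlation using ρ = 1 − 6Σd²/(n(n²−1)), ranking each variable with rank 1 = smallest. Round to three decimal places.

0.714

Ranks of variable 1: 1, 4, 2, 5, 6, 3
Ranks of variable 2: 3, 4, 2, 6, 5, 1
d = r₁ − r₂: -2, 0, 0, -1, 1, 2
d²: 4, 0, 0, 1, 1, 4; Σd² = 10
ρ = 1 − 6·10/(6·35) = 1 − 60/210 = 0.714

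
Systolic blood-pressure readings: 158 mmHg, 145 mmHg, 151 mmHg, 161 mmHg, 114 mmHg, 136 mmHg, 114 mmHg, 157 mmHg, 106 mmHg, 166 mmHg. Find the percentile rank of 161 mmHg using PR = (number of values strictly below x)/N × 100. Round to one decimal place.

N = 10.
Strictly below 161: 8. Equal to 161: 1.
PR = 8/10 × 100 = 80.0

80.0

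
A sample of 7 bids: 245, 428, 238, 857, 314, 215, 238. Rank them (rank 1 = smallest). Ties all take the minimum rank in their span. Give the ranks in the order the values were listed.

Sorted (ascending): 215, 238, 238, 245, 314, 428, 857
The 2 values of 238 occupy positions 2–3 → each gets rank 2.

4, 6, 2, 7, 5, 1, 2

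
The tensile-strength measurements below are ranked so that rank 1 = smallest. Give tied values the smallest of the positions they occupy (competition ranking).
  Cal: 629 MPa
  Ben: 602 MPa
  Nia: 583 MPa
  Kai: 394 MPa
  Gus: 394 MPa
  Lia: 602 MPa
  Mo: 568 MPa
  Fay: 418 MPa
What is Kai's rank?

1

Sorted (ascending): 394, 394, 418, 568, 583, 602, 602, 629
The 2 values of 394 occupy positions 1–2 → each gets rank 1.
The 2 values of 602 occupy positions 6–7 → each gets rank 6.
Kai has value 394 MPa → rank 1.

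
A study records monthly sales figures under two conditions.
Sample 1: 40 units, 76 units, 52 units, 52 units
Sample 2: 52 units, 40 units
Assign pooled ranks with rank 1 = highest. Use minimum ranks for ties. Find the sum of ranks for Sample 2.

Sorted (descending): 76, 52, 52, 52, 40, 40
The 3 values of 52 occupy positions 2–4 → each gets rank 2.
The 2 values of 40 occupy positions 5–6 → each gets rank 5.
Sample 2 values → pooled ranks: 52→2, 40→5
Rank sum = 2 + 5 = 7

7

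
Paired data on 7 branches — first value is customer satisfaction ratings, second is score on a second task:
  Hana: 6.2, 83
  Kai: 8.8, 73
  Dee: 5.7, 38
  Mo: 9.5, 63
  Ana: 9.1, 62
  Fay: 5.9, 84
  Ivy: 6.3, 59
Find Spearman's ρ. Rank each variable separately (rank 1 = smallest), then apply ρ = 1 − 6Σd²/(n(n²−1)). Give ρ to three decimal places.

0.000

Ranks of variable 1: 3, 5, 1, 7, 6, 2, 4
Ranks of variable 2: 6, 5, 1, 4, 3, 7, 2
d = r₁ − r₂: -3, 0, 0, 3, 3, -5, 2
d²: 9, 0, 0, 9, 9, 25, 4; Σd² = 56
ρ = 1 − 6·56/(7·48) = 1 − 336/336 = 0.000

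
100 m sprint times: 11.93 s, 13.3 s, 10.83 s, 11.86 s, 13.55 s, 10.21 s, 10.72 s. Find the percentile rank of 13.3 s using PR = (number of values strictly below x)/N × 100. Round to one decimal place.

71.4

N = 7.
Strictly below 13.3: 5. Equal to 13.3: 1.
PR = 5/7 × 100 = 71.4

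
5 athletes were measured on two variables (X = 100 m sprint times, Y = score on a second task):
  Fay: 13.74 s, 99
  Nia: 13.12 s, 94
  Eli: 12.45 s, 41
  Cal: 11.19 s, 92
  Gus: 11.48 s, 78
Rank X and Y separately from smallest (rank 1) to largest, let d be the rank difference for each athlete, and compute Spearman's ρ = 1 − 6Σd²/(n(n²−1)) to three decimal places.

0.600

Ranks of variable 1: 5, 4, 3, 1, 2
Ranks of variable 2: 5, 4, 1, 3, 2
d = r₁ − r₂: 0, 0, 2, -2, 0
d²: 0, 0, 4, 4, 0; Σd² = 8
ρ = 1 − 6·8/(5·24) = 1 − 48/120 = 0.600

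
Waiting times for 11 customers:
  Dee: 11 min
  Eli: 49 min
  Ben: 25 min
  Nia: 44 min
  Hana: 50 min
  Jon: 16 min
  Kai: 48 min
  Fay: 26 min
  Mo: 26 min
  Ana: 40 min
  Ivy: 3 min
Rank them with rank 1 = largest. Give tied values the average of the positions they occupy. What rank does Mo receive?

Sorted (descending): 50, 49, 48, 44, 40, 26, 26, 25, 16, 11, 3
The 2 values of 26 occupy positions 6–7 → average rank (6+7)/2 = 6.5.
Mo has value 26 min → rank 6.5.

6.5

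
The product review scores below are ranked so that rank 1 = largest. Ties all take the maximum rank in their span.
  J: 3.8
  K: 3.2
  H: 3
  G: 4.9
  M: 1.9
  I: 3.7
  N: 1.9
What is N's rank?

7

Sorted (descending): 4.9, 3.8, 3.7, 3.2, 3, 1.9, 1.9
The 2 values of 1.9 occupy positions 6–7 → each gets rank 7.
N has value 1.9 → rank 7.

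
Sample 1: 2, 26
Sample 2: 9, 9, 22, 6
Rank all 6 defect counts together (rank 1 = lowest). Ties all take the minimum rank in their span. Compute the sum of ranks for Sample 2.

13

Sorted (ascending): 2, 6, 9, 9, 22, 26
The 2 values of 9 occupy positions 3–4 → each gets rank 3.
Sample 2 values → pooled ranks: 9→3, 9→3, 22→5, 6→2
Rank sum = 3 + 3 + 5 + 2 = 13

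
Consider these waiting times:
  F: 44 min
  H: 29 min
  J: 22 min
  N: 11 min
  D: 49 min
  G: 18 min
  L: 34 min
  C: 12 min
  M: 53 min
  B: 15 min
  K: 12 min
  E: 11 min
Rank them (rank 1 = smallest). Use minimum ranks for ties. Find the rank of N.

1

Sorted (ascending): 11, 11, 12, 12, 15, 18, 22, 29, 34, 44, 49, 53
The 2 values of 11 occupy positions 1–2 → each gets rank 1.
The 2 values of 12 occupy positions 3–4 → each gets rank 3.
N has value 11 min → rank 1.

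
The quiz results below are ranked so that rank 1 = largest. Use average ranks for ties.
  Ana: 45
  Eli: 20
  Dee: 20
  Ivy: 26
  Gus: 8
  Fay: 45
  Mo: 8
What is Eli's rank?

Sorted (descending): 45, 45, 26, 20, 20, 8, 8
The 2 values of 45 occupy positions 1–2 → average rank (1+2)/2 = 1.5.
The 2 values of 20 occupy positions 4–5 → average rank (4+5)/2 = 4.5.
The 2 values of 8 occupy positions 6–7 → average rank (6+7)/2 = 6.5.
Eli has value 20 → rank 4.5.

4.5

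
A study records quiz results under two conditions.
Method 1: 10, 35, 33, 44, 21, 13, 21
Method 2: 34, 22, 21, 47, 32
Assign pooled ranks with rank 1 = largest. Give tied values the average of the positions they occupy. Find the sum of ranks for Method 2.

Sorted (descending): 47, 44, 35, 34, 33, 32, 22, 21, 21, 21, 13, 10
The 3 values of 21 occupy positions 8–10 → average rank 9.
Method 2 values → pooled ranks: 34→4, 22→7, 21→9, 47→1, 32→6
Rank sum = 4 + 7 + 9 + 1 + 6 = 27

27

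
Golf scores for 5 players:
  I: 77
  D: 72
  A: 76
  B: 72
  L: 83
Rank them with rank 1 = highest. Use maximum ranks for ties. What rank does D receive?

5

Sorted (descending): 83, 77, 76, 72, 72
The 2 values of 72 occupy positions 4–5 → each gets rank 5.
D has value 72 → rank 5.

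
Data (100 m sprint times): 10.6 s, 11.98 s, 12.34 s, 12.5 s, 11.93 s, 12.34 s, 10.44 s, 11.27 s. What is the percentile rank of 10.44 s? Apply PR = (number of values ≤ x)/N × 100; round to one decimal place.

N = 8.
Strictly below 10.44: 0. Equal to 10.44: 1.
PR = 1/8 × 100 = 12.5

12.5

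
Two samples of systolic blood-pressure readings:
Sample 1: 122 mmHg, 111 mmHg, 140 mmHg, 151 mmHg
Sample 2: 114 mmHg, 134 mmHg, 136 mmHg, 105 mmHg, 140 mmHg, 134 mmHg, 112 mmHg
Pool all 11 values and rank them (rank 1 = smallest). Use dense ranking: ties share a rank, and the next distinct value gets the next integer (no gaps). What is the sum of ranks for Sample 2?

35

Sorted (ascending): 105, 111, 112, 114, 122, 134, 134, 136, 140, 140, 151
The 2 values of 134 share dense rank 6.
The 2 values of 140 share dense rank 8.
Remaining distinct values take the next consecutive integers.
Sample 2 values → pooled ranks: 114→4, 134→6, 136→7, 105→1, 140→8, 134→6, 112→3
Rank sum = 4 + 6 + 7 + 1 + 8 + 6 + 3 = 35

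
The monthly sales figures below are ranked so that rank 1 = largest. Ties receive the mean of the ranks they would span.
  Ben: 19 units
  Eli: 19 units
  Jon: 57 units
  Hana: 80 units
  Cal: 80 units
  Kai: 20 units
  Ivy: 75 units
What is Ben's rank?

6.5

Sorted (descending): 80, 80, 75, 57, 20, 19, 19
The 2 values of 80 occupy positions 1–2 → average rank (1+2)/2 = 1.5.
The 2 values of 19 occupy positions 6–7 → average rank (6+7)/2 = 6.5.
Ben has value 19 units → rank 6.5.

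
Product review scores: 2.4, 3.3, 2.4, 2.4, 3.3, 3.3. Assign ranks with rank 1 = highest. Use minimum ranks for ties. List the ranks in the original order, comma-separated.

Sorted (descending): 3.3, 3.3, 3.3, 2.4, 2.4, 2.4
The 3 values of 3.3 occupy positions 1–3 → each gets rank 1.
The 3 values of 2.4 occupy positions 4–6 → each gets rank 4.

4, 1, 4, 4, 1, 1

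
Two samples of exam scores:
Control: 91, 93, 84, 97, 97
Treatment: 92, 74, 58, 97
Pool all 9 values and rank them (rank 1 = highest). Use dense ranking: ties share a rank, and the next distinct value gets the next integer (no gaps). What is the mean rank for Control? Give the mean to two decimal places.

2.60

Sorted (descending): 97, 97, 97, 93, 92, 91, 84, 74, 58
The 3 values of 97 share dense rank 1.
Remaining distinct values take the next consecutive integers.
Control values → pooled ranks: 91→4, 93→2, 84→5, 97→1, 97→1
Mean rank = (4 + 2 + 5 + 1 + 1) / 5 = 2.60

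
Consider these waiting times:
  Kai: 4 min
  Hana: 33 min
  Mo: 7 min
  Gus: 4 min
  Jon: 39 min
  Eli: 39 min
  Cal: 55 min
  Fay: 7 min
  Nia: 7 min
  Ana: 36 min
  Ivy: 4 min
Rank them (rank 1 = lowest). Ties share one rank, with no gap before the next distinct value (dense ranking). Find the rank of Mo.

2

Sorted (ascending): 4, 4, 4, 7, 7, 7, 33, 36, 39, 39, 55
The 3 values of 4 share dense rank 1.
The 3 values of 7 share dense rank 2.
The 2 values of 39 share dense rank 5.
Remaining distinct values take the next consecutive integers.
Mo has value 7 min → rank 2.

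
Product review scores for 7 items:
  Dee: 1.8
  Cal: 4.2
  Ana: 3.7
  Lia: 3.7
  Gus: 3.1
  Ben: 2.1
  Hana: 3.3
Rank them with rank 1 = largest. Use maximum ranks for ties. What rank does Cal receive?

1

Sorted (descending): 4.2, 3.7, 3.7, 3.3, 3.1, 2.1, 1.8
The 2 values of 3.7 occupy positions 2–3 → each gets rank 3.
Cal has value 4.2 → rank 1.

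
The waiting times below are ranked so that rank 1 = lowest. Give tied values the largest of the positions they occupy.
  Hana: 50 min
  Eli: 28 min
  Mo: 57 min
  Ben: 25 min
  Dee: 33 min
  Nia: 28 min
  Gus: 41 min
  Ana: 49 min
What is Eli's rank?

3

Sorted (ascending): 25, 28, 28, 33, 41, 49, 50, 57
The 2 values of 28 occupy positions 2–3 → each gets rank 3.
Eli has value 28 min → rank 3.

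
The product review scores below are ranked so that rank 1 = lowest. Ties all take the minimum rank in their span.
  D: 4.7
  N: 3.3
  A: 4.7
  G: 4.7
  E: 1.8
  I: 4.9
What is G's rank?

3

Sorted (ascending): 1.8, 3.3, 4.7, 4.7, 4.7, 4.9
The 3 values of 4.7 occupy positions 3–5 → each gets rank 3.
G has value 4.7 → rank 3.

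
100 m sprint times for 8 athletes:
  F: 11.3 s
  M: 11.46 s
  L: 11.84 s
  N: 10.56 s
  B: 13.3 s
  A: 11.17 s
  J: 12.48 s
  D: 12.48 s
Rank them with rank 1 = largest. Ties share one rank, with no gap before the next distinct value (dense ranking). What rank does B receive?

Sorted (descending): 13.3, 12.48, 12.48, 11.84, 11.46, 11.3, 11.17, 10.56
The 2 values of 12.48 share dense rank 2.
Remaining distinct values take the next consecutive integers.
B has value 13.3 s → rank 1.

1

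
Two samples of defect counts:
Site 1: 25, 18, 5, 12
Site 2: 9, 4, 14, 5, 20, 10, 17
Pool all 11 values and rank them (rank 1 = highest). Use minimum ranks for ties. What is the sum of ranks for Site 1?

Sorted (descending): 25, 20, 18, 17, 14, 12, 10, 9, 5, 5, 4
The 2 values of 5 occupy positions 9–10 → each gets rank 9.
Site 1 values → pooled ranks: 25→1, 18→3, 5→9, 12→6
Rank sum = 1 + 3 + 9 + 6 = 19

19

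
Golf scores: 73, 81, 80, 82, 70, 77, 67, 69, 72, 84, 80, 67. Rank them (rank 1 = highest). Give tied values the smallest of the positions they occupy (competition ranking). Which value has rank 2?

82

Sorted (descending): 84, 82, 81, 80, 80, 77, 73, 72, 70, 69, 67, 67
The 2 values of 80 occupy positions 4–5 → each gets rank 4.
The 2 values of 67 occupy positions 11–12 → each gets rank 11.
Rank 2 → value 82.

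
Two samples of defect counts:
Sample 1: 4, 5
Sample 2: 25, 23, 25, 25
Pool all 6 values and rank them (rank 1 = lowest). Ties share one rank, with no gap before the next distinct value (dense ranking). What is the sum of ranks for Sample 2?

Sorted (ascending): 4, 5, 23, 25, 25, 25
The 3 values of 25 share dense rank 4.
Remaining distinct values take the next consecutive integers.
Sample 2 values → pooled ranks: 25→4, 23→3, 25→4, 25→4
Rank sum = 4 + 3 + 4 + 4 = 15

15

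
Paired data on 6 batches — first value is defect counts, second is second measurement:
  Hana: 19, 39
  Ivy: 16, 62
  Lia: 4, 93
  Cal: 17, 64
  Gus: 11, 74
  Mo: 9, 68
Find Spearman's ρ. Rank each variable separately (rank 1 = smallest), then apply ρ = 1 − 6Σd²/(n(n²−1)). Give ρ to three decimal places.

Ranks of variable 1: 6, 4, 1, 5, 3, 2
Ranks of variable 2: 1, 2, 6, 3, 5, 4
d = r₁ − r₂: 5, 2, -5, 2, -2, -2
d²: 25, 4, 25, 4, 4, 4; Σd² = 66
ρ = 1 − 6·66/(6·35) = 1 − 396/210 = -0.886

-0.886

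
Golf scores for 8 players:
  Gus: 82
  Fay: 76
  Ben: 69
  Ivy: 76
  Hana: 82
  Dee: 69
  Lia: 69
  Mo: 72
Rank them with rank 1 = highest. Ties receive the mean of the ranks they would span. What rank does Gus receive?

1.5

Sorted (descending): 82, 82, 76, 76, 72, 69, 69, 69
The 2 values of 82 occupy positions 1–2 → average rank (1+2)/2 = 1.5.
The 2 values of 76 occupy positions 3–4 → average rank (3+4)/2 = 3.5.
The 3 values of 69 occupy positions 6–8 → average rank 7.
Gus has value 82 → rank 1.5.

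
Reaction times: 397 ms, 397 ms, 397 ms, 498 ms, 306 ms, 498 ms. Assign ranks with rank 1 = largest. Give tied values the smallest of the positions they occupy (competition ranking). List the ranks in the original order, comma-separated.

3, 3, 3, 1, 6, 1

Sorted (descending): 498, 498, 397, 397, 397, 306
The 2 values of 498 occupy positions 1–2 → each gets rank 1.
The 3 values of 397 occupy positions 3–5 → each gets rank 3.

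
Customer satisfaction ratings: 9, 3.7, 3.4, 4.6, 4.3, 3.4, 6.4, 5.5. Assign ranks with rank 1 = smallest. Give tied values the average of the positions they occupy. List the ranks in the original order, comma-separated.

8, 3, 1.5, 5, 4, 1.5, 7, 6

Sorted (ascending): 3.4, 3.4, 3.7, 4.3, 4.6, 5.5, 6.4, 9
The 2 values of 3.4 occupy positions 1–2 → average rank (1+2)/2 = 1.5.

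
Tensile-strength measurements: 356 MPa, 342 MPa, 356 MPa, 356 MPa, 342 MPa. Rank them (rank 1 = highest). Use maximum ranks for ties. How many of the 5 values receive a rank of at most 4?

3

Sorted (descending): 356, 356, 356, 342, 342
The 3 values of 356 occupy positions 1–3 → each gets rank 3.
The 2 values of 342 occupy positions 4–5 → each gets rank 5.
Ranks ≤ 4: {3, 3, 3} → 3 values.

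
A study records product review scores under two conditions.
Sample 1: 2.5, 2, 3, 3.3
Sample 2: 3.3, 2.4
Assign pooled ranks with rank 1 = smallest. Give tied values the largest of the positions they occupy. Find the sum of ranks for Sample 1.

14

Sorted (ascending): 2, 2.4, 2.5, 3, 3.3, 3.3
The 2 values of 3.3 occupy positions 5–6 → each gets rank 6.
Sample 1 values → pooled ranks: 2.5→3, 2→1, 3→4, 3.3→6
Rank sum = 3 + 1 + 4 + 6 = 14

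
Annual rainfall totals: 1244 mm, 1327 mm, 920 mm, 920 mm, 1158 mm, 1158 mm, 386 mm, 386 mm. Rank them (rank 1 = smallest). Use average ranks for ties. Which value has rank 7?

1244

Sorted (ascending): 386, 386, 920, 920, 1158, 1158, 1244, 1327
The 2 values of 386 occupy positions 1–2 → average rank (1+2)/2 = 1.5.
The 2 values of 920 occupy positions 3–4 → average rank (3+4)/2 = 3.5.
The 2 values of 1158 occupy positions 5–6 → average rank (5+6)/2 = 5.5.
Rank 7 → value 1244.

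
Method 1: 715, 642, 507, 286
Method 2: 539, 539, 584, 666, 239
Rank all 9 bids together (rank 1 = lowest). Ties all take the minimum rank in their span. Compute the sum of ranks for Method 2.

23

Sorted (ascending): 239, 286, 507, 539, 539, 584, 642, 666, 715
The 2 values of 539 occupy positions 4–5 → each gets rank 4.
Method 2 values → pooled ranks: 539→4, 539→4, 584→6, 666→8, 239→1
Rank sum = 4 + 4 + 6 + 8 + 1 = 23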